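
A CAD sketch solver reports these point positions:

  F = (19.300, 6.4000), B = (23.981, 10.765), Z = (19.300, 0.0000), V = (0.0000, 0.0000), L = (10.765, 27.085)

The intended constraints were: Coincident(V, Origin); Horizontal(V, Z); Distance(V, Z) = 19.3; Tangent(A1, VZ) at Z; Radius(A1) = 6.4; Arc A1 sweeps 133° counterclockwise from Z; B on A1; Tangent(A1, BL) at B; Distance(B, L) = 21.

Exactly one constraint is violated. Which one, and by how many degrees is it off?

Tangent(A1, BL) at B — off by 4.00°.

V = (0.00, 0.00) ✓; V.y = 0.00, Z.y = 0.00 ✓; |VZ| = 19.30 ✓; ∠(FZ, ZV) = 90.00° ✓; |FZ| = 6.400 ✓; bearing(F→B) − bearing(F→Z) = 133.0° ✓; |FB| = 6.400 ✓; ∠(FB, BL) = 94.00° ✗; |BL| = 21.00 ✓.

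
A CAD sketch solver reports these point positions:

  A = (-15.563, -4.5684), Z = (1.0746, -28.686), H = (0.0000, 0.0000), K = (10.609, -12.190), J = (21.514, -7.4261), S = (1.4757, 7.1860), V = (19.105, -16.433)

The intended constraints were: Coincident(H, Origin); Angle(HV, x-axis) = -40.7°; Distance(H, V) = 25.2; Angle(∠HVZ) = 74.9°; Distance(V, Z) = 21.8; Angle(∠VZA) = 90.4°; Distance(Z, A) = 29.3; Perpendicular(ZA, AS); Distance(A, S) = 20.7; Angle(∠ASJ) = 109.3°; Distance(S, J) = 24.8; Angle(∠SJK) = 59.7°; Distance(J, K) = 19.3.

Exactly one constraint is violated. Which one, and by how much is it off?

Distance(J, K) = 19.3 — off by 7.40.

H = (0.00, 0.00) ✓; HV at -40.70° ✓; |HV| = 25.20 ✓; ∠HVZ = 74.90° ✓; |VZ| = 21.80 ✓; ∠VZA = 90.40° ✓; |ZA| = 29.30 ✓; ∠(ZA, AS) = 90.00° ✓; |AS| = 20.70 ✓; ∠ASJ = 109.3° ✓; |SJ| = 24.80 ✓; ∠SJK = 59.70° ✓; |JK| = 11.90 ✗.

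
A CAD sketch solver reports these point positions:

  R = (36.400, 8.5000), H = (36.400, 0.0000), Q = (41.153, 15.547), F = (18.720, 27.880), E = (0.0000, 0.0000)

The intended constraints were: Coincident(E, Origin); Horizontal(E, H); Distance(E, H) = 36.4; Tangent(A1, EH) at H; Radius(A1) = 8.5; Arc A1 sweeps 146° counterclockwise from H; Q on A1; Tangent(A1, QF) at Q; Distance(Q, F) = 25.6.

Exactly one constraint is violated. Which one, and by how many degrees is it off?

Tangent(A1, QF) at Q — off by 5.20°.

E = (0.00, 0.00) ✓; E.y = 0.00, H.y = 0.00 ✓; |EH| = 36.40 ✓; ∠(RH, HE) = 90.00° ✓; |RH| = 8.500 ✓; bearing(R→Q) − bearing(R→H) = 146.0° ✓; |RQ| = 8.500 ✓; ∠(RQ, QF) = 84.80° ✗; |QF| = 25.60 ✓.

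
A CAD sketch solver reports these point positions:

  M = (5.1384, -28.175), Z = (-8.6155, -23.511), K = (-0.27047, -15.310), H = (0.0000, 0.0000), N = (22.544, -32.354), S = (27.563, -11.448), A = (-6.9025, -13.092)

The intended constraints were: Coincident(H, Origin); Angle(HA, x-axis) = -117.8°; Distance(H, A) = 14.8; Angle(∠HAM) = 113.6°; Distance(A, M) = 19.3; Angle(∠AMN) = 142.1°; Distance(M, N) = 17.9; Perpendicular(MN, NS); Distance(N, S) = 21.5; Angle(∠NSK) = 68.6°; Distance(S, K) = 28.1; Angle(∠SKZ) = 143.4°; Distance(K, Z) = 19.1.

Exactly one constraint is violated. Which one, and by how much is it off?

Distance(K, Z) = 19.1 — off by 7.40.

H = (0.00, 0.00) ✓; HA at -117.8° ✓; |HA| = 14.80 ✓; ∠HAM = 113.6° ✓; |AM| = 19.30 ✓; ∠AMN = 142.1° ✓; |MN| = 17.90 ✓; ∠(MN, NS) = 90.00° ✓; |NS| = 21.50 ✓; ∠NSK = 68.60° ✓; |SK| = 28.10 ✓; ∠SKZ = 143.4° ✓; |KZ| = 11.70 ✗.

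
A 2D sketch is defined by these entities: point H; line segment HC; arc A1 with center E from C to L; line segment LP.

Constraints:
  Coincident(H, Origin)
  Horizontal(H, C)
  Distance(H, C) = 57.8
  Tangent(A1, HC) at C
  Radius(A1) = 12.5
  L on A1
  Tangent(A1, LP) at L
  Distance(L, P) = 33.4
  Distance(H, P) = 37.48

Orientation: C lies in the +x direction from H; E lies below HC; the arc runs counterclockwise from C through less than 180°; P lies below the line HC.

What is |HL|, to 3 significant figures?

49.0

H is at the origin; HC is horizontal with |HC| = 57.8 and C on the +x side, so C = (57.8, 0.00). A1 meets HC tangentially, so EC is at right angles to HC, so E = C + (0, -12.5) = (57.8, -12.5). Since EL ⟂ LP (tangency), |EP| = √(12.5² + 33.4²) = 35.7 regardless of where L sits on A1. So P lies on both circle(H, 37.48) and circle(E, 35.7); the below-HC intersection is P = (25.5, -27.5). L is the foot of the tangent from P: L = (48.9, -3.73).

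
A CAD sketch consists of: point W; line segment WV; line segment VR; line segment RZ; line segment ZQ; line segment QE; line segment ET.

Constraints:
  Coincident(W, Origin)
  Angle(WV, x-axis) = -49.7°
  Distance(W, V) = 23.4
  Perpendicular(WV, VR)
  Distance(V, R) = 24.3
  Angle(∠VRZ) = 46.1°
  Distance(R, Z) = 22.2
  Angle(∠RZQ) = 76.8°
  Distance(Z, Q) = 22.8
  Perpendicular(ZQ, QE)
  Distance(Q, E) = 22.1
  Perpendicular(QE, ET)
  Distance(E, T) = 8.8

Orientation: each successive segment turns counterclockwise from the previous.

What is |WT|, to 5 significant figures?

36.952

W is at the origin; WV runs at -49.7° with length 23.4, so V = (15.135, -17.846). The perpendicularity gives VR at right angles to WV, so VR runs at 40.300°; with |VR| = 24.3, R = (33.668, -2.1294). ∠VRZ = 46.1° gives RZ at 174.20° from the x-axis; with |RZ| = 22.2, Z = (11.581, 0.11400). ∠RZQ = 76.8° gives ZQ at -82.600° from the x-axis; with |ZQ| = 22.8, Q = (14.518, -22.496). The perpendicularity gives QE at right angles to ZQ, so QE runs at 7.4000°; with |QE| = 22.1, E = (36.434, -19.650). QE is perpendicular to ET, so ET runs at 97.400°; with |ET| = 8.8, T = (35.300, -10.923). Then |WT| = |T − W| = 36.952.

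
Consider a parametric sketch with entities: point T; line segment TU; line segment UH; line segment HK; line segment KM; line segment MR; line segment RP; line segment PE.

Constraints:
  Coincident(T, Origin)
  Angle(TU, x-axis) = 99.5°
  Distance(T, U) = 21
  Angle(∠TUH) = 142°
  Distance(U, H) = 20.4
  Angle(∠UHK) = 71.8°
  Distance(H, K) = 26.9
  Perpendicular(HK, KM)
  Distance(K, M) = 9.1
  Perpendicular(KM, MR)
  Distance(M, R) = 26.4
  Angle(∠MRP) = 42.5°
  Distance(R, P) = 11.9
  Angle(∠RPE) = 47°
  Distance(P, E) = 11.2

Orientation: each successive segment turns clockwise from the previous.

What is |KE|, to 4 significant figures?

21.55

T is at the origin; TU runs at 99.5° with length 21.0, so U = (-3.466, 20.71). ∠TUH = 142.0° gives UH at 61.50° from the x-axis; with |UH| = 20.4, H = (6.268, 38.64). ∠UHK = 71.8° gives HK at -46.70° from the x-axis; with |HK| = 26.9, K = (24.72, 19.06). HK ⟂ KM, so KM runs at -136.7°; with |KM| = 9.1, M = (18.09, 12.82). The perpendicularity gives MR at right angles to KM, so MR runs at 133.3°; with |MR| = 26.4, R = (-0.01178, 32.04). ∠MRP = 42.5° gives RP at -4.200° from the x-axis; with |RP| = 11.9, P = (11.86, 31.16). ∠RPE = 47.0° gives PE at -137.2° from the x-axis; with |PE| = 11.2, E = (3.638, 23.55). Then |KE| = |E − K| = 21.55.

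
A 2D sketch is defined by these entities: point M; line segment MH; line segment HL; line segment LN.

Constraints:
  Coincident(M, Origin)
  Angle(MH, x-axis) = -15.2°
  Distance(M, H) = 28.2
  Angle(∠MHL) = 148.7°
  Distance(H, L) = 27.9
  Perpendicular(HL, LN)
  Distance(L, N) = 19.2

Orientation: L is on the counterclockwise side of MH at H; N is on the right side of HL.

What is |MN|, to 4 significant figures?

62.04

∠MHL = 148.7°, so HL runs at -15.2° + (180° − 148.7°) = 16.10° from the x-axis; with |HL| = 27.9, L = H + 27.9·(cos 16.10°, sin 16.10°) = (54.02, 0.3433). HL is perpendicular to LN; with |LN| = 19.2 on the right of HL, N = L + 19.2·(0.2773, -0.9608) = (59.34, -18.10). Then |MN| = |N − M| = 62.04.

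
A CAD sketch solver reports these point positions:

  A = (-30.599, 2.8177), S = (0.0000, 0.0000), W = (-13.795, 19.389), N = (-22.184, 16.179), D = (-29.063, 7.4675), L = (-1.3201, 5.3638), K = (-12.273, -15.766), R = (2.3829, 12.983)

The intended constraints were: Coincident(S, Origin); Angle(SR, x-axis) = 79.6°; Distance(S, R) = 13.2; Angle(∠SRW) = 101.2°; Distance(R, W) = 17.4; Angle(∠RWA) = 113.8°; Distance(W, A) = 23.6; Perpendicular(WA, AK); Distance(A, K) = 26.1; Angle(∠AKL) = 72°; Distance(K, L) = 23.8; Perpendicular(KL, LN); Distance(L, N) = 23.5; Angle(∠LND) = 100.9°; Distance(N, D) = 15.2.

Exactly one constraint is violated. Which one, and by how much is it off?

Distance(N, D) = 15.2 — off by 4.10.

S = (0.00, 0.00) ✓; SR at 79.60° ✓; |SR| = 13.20 ✓; ∠SRW = 101.2° ✓; |RW| = 17.40 ✓; ∠RWA = 113.8° ✓; |WA| = 23.60 ✓; ∠(WA, AK) = 90.00° ✓; |AK| = 26.10 ✓; ∠AKL = 72.00° ✓; |KL| = 23.80 ✓; ∠(KL, LN) = 90.00° ✓; |LN| = 23.50 ✓; ∠LND = 100.9° ✓; |ND| = 11.10 ✗.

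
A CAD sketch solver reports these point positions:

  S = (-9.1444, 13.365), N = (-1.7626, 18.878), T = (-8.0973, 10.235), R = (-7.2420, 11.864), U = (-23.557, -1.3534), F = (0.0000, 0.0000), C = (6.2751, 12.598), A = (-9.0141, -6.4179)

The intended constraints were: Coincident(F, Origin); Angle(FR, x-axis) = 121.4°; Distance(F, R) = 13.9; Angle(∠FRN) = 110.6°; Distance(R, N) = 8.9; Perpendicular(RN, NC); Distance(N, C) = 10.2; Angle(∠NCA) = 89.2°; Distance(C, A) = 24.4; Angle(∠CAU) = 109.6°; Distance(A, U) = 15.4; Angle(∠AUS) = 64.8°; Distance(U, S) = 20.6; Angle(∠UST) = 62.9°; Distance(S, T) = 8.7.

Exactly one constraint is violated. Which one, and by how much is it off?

Distance(S, T) = 8.7 — off by 5.40.

F = (0.00, 0.00) ✓; FR at 121.4° ✓; |FR| = 13.90 ✓; ∠FRN = 110.6° ✓; |RN| = 8.901 ✓; ∠(RN, NC) = 90.00° ✓; |NC| = 10.20 ✓; ∠NCA = 89.20° ✓; |CA| = 24.40 ✓; ∠CAU = 109.6° ✓; |AU| = 15.40 ✓; ∠AUS = 64.80° ✓; |US| = 20.60 ✓; ∠UST = 62.90° ✓; |ST| = 3.301 ✗.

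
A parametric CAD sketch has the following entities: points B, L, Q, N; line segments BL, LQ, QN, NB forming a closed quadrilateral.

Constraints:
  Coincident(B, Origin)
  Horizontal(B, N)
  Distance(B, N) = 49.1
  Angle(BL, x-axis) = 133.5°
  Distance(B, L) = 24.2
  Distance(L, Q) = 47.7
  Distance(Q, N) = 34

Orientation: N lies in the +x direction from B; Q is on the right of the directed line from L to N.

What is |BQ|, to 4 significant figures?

23.61

Checks: |LQ| = 47.70 ✓; |QN| = 34.00 ✓.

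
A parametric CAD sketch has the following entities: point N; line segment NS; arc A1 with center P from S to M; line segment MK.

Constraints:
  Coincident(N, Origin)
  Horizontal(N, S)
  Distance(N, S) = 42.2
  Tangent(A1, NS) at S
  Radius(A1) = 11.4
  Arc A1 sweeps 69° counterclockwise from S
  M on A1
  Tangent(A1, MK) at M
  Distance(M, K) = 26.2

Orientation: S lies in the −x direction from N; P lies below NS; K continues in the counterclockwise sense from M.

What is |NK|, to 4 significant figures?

69.87

On A1, S sits at bearing 90° from P; a 69° counterclockwise sweep puts M at bearing 159°, so M = P + 11.4·(cos 159°, sin 159°) = (-52.84, -7.315). The tangent condition forces PM to be normal to MK, so MK runs along (−sin 159°, cos 159°); with |MK| = 26.2, K = (-62.23, -31.77). Then |NK| = |K − N| = 69.87.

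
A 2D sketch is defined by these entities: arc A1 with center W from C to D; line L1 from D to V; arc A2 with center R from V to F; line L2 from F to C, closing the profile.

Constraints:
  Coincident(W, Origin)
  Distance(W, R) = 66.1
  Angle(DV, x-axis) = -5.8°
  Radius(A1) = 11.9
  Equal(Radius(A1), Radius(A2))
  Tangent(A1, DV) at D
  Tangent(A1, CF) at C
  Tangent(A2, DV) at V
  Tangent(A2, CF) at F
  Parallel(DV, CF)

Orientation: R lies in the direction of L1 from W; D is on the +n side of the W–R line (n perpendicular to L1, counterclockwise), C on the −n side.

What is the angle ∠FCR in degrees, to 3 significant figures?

10.2°

The slot axis is L1's direction at -5.8°, so u = (cos -5.8°, sin -5.8°) = (0.995, -0.101) and n = (−sin -5.8°, cos -5.8°) = (0.101, 0.995). W is at the origin and R lies 66.1 along u from W, so R = 66.1·u = (65.8, -6.68). Tangency of A1 to both parallel lines with radius 11.9 puts D and C at W ± 11.9·n: D = (1.20, 11.8), C = (-1.20, -11.8). Equal radii place V and F the same way about R: V = R + 11.9·n = (67.0, 5.16), F = R − 11.9·n = (64.6, -18.5). Then cos ∠FCR = CF·CR / (|CF||CR|), giving 10.2°.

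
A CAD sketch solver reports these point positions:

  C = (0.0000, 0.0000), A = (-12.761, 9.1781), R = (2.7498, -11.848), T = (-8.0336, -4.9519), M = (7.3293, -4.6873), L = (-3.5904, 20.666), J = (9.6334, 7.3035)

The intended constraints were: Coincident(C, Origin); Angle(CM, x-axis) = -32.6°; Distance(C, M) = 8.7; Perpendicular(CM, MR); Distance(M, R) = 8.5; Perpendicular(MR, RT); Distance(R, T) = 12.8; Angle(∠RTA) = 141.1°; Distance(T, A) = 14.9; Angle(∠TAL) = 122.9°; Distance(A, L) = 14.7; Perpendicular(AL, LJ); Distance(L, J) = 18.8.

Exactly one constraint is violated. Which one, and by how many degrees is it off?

Perpendicular(AL, LJ) — off by 6.70°.

C = (0.00, 0.00) ✓; CM at -32.60° ✓; |CM| = 8.700 ✓; ∠(CM, MR) = 90.00° ✓; |MR| = 8.500 ✓; ∠(MR, RT) = 90.00° ✓; |RT| = 12.80 ✓; ∠RTA = 141.1° ✓; |TA| = 14.90 ✓; ∠TAL = 122.9° ✓; |AL| = 14.70 ✓; ∠(AL, LJ) = 96.70° ✗; |LJ| = 18.80 ✓.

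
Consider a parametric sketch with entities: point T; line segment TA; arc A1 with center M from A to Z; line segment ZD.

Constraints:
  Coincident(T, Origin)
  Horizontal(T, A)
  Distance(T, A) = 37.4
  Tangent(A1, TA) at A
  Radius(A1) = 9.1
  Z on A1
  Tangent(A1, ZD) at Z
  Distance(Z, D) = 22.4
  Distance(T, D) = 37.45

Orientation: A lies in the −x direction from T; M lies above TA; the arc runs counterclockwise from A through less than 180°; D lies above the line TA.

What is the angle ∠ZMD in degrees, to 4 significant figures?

67.89°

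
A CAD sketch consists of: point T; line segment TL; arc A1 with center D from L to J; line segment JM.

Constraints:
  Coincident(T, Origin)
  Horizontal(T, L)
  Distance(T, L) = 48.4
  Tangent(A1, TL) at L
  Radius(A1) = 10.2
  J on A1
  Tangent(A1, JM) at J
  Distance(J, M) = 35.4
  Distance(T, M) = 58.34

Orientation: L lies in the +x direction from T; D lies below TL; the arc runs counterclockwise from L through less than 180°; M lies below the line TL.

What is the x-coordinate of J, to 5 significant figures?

38.207

Checks: |DJ| = 10.20 ✓; ∠(DJ, JM) = 90.00° ✓; |JM| = 35.40 ✓; |TM| = 58.34 ✓.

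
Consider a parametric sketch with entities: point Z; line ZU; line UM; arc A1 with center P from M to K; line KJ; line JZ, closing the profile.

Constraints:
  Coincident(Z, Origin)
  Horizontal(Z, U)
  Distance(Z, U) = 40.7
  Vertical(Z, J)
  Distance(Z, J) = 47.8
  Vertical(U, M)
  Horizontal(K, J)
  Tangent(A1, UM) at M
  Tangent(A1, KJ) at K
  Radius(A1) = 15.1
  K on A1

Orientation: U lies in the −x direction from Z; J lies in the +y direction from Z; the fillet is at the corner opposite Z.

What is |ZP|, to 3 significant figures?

41.5

Z is at the origin; ZU is horizontal with |ZU| = 40.7 and U on the −x side, so U = (-40.7, 0.00). Z and J share the same x with |ZJ| = 47.8 and J on the +y side, so J = (0.00, 47.8). The virtual corner opposite Z is at (-40.7, 47.8). The tangent condition forces PM to be normal to UM and A1 meets KJ tangentially, so PK is at right angles to KJ, with radius 15.1, so the center P sits 15.1 in from both sides at P = (-25.6, 32.7). Then |ZP| = |P − Z| = 41.5.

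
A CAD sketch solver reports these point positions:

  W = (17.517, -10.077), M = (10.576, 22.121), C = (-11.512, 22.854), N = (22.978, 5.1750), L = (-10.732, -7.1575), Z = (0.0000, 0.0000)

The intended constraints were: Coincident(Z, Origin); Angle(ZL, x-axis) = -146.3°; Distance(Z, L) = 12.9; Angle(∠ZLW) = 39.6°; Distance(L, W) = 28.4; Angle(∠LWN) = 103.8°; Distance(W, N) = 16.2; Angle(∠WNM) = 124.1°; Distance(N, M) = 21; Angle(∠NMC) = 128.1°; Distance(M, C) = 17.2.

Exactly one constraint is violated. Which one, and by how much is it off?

Distance(M, C) = 17.2 — off by 4.90.

Z = (0.00, 0.00) ✓; ZL at -146.3° ✓; |ZL| = 12.90 ✓; ∠ZLW = 39.60° ✓; |LW| = 28.40 ✓; ∠LWN = 103.8° ✓; |WN| = 16.20 ✓; ∠WNM = 124.1° ✓; |NM| = 21.00 ✓; ∠NMC = 128.1° ✓; |MC| = 22.10 ✗.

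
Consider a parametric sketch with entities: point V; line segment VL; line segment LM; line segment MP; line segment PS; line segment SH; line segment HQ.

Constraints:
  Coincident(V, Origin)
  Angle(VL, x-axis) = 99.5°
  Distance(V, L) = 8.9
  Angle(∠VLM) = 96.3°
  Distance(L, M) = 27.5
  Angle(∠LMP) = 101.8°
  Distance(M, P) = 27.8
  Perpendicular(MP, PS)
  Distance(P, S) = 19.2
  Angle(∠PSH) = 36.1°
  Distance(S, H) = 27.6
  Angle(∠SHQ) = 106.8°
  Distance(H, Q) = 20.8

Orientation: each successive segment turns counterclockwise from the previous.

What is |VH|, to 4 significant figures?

33.92

MP is perpendicular to PS, so PS runs at -8.600°; with |PS| = 19.2, S = (-14.10, -23.12). ∠PSH = 36.1° gives SH at 135.3° from the x-axis; with |SH| = 27.6, H = (-33.72, -3.702). Then |VH| = |H − V| = 33.92.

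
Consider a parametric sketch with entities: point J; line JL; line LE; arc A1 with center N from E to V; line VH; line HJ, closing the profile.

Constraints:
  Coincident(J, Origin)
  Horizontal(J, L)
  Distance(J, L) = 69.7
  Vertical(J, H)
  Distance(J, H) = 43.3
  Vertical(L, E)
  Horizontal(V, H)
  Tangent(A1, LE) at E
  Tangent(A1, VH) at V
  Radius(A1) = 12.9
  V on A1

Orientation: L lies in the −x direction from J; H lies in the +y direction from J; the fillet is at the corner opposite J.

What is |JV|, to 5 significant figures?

71.422

The virtual corner opposite J is at (-69.700, 43.300). Tangency of A1 to LE means the radius NE is perpendicular to LE and since A1 is tangent to VH there, NV ⟂ VH, with radius 12.9, so the center N sits 12.9 in from both sides at N = (-56.800, 30.400). That places the tangent points at E = (-69.700, 30.400) on LE and V = (-56.800, 43.300) on VH. Then |JV| = |V − J| = 71.422.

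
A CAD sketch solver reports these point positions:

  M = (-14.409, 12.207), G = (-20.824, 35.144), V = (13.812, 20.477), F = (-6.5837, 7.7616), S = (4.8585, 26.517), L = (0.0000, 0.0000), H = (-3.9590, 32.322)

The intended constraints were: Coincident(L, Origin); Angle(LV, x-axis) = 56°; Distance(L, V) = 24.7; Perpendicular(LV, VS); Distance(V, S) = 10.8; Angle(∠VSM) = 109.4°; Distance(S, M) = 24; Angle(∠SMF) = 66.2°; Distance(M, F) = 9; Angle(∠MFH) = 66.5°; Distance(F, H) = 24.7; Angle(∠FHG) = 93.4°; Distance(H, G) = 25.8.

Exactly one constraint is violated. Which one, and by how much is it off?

Distance(H, G) = 25.8 — off by 8.70.

L = (0.00, 0.00) ✓; LV at 56.00° ✓; |LV| = 24.70 ✓; ∠(LV, VS) = 90.00° ✓; |VS| = 10.80 ✓; ∠VSM = 109.4° ✓; |SM| = 24.00 ✓; ∠SMF = 66.20° ✓; |MF| = 9.000 ✓; ∠MFH = 66.50° ✓; |FH| = 24.70 ✓; ∠FHG = 93.40° ✓; |HG| = 17.10 ✗.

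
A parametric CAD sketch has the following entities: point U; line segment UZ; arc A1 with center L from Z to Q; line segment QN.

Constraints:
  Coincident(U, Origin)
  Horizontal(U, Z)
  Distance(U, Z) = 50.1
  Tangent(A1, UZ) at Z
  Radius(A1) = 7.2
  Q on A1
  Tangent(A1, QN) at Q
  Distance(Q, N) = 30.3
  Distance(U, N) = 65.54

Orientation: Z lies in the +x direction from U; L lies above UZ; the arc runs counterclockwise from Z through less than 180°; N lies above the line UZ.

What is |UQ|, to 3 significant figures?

57.8

U is at the origin; U and Z share the same y with |UZ| = 50.1 and Z on the +x side, so Z = (50.1, 0.00). A1 meets UZ tangentially, so LZ is at right angles to UZ, so L = Z + (0, 7.2) = (50.1, 7.20). Since LQ ⟂ QN (tangency), |LN| = √(7.2² + 30.3²) = 31.1 regardless of where Q sits on A1. So N lies on both circle(U, 65.54) and circle(L, 31.1); the above-UZ intersection is N = (53.3, 38.2). Q is the foot of the tangent from N: Q = (57.2, 8.14).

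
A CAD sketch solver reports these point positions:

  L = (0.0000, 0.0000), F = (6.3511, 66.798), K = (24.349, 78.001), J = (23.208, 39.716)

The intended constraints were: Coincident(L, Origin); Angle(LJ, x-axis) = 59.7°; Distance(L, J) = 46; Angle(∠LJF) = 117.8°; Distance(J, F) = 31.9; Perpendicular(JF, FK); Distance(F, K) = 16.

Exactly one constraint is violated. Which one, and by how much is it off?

Distance(F, K) = 16 — off by 5.20.

L = (0.00, 0.00) ✓; LJ at 59.70° ✓; |LJ| = 46.00 ✓; ∠LJF = 117.8° ✓; |JF| = 31.90 ✓; ∠(JF, FK) = 90.00° ✓; |FK| = 21.20 ✗.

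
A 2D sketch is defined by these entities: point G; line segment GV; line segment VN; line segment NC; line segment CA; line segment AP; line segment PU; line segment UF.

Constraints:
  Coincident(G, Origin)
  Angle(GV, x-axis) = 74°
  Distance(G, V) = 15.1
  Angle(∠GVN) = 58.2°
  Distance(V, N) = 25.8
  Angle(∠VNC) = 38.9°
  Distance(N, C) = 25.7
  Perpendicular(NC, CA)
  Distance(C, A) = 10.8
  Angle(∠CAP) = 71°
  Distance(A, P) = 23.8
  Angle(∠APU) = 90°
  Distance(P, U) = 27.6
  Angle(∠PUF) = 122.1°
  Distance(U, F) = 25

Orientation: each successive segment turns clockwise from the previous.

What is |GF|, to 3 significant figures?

33.3

G is at the origin; GV runs at 74.0° with length 15.1, so V = (4.16, 14.5). ∠GVN = 58.2° gives VN at -47.8° from the x-axis; with |VN| = 25.8, N = (21.5, -4.60). ∠VNC = 38.9° gives NC at 171° from the x-axis; with |NC| = 25.7, C = (-3.90, -0.622). The perpendicularity gives CA at right angles to NC, so CA runs at 81.1°; with |CA| = 10.8, A = (-2.23, 10.0). ∠CAP = 71.0° gives AP at -27.9° from the x-axis; with |AP| = 23.8, P = (18.8, -1.09). ∠APU = 90.0° gives PU at -118° from the x-axis; with |PU| = 27.6, U = (5.89, -25.5). ∠PUF = 122.1° gives UF at -176° from the x-axis; with |UF| = 25.0, F = (-19.0, -27.3). Then |GF| = |F − G| = 33.3.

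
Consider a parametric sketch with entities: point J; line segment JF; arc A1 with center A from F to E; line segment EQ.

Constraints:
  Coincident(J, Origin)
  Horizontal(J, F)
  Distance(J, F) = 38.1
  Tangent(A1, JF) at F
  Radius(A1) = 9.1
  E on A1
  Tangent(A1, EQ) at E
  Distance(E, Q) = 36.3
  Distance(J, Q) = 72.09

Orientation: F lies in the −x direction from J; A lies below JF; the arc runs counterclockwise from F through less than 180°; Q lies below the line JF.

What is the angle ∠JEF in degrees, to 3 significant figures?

26.7°

Checks: |AE| = 9.100 ✓; ∠(AE, EQ) = 90.00° ✓; |EQ| = 36.30 ✓; |JQ| = 72.09 ✓.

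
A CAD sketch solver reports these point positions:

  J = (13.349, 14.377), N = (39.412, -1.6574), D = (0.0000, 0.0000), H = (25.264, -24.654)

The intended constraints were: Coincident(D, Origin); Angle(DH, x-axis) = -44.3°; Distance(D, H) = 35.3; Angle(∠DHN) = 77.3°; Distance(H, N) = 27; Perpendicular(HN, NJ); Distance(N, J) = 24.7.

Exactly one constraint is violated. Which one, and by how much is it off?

Distance(N, J) = 24.7 — off by 5.90.

D = (0.00, 0.00) ✓; DH at -44.30° ✓; |DH| = 35.30 ✓; ∠DHN = 77.30° ✓; |HN| = 27.00 ✓; ∠(HN, NJ) = 90.00° ✓; |NJ| = 30.60 ✗.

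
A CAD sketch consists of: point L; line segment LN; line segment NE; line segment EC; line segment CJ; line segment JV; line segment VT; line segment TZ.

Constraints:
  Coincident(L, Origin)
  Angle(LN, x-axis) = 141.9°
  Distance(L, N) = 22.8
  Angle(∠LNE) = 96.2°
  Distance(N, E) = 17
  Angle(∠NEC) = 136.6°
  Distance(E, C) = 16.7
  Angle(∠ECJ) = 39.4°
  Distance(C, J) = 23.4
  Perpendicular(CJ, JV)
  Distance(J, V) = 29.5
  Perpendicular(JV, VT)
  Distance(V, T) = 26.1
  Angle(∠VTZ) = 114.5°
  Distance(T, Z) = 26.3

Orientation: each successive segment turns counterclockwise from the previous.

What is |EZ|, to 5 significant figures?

26.984

L is at the origin; LN runs at 141.9° with length 22.8, so N = (-17.942, 14.068). ∠LNE = 96.2° gives NE at -134.30° from the x-axis; with |NE| = 17.0, E = (-29.815, 1.9016). ∠NEC = 136.6° gives EC at -90.900° from the x-axis; with |EC| = 16.7, C = (-30.077, -14.796). ∠ECJ = 39.4° gives CJ at 49.700° from the x-axis; with |CJ| = 23.4, J = (-14.943, 3.0501). CJ is perpendicular to JV, so JV runs at 139.70°; with |JV| = 29.5, V = (-37.441, 22.130). JV ⟂ VT, so VT runs at -130.30°; with |VT| = 26.1, T = (-54.323, 2.2248). ∠VTZ = 114.5° gives TZ at -64.800° from the x-axis; with |TZ| = 26.3, Z = (-43.125, -21.572). Then |EZ| = |Z − E| = 26.984.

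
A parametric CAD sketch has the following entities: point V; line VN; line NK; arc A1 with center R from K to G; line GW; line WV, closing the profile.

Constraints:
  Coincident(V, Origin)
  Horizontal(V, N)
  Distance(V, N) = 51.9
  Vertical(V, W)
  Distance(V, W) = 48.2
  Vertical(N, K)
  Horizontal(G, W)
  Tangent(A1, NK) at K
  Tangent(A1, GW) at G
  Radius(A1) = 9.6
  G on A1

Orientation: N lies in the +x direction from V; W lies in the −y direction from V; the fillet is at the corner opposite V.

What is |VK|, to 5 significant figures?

64.681

V is at the origin; VN is horizontal with |VN| = 51.9 and N on the +x side, so N = (51.900, 0.0000). V and W share the same x with |VW| = 48.2 and W on the −y side, so W = (0.0000, -48.200). The virtual corner opposite V is at (51.900, -48.200). Tangency of A1 to NK means the radius RK is perpendicular to NK and tangency of A1 to GW means the radius RG is perpendicular to GW, with radius 9.6, so the center R sits 9.6 in from both sides at R = (42.300, -38.600). That places the tangent points at K = (51.900, -38.600) on NK and G = (42.300, -48.200) on GW. Then |VK| = |K − V| = 64.681.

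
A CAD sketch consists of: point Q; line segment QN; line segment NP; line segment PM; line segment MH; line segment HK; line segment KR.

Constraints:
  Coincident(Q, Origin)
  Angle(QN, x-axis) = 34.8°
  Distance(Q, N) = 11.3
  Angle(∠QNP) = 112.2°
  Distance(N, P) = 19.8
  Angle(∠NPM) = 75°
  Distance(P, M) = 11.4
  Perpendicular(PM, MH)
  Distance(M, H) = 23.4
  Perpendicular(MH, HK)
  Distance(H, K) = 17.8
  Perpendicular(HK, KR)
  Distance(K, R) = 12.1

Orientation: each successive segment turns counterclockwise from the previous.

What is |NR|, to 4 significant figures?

13.93

Q is at the origin; QN runs at 34.8° with length 11.3, so N = (9.279, 6.449). ∠QNP = 112.2° gives NP at 102.6° from the x-axis; with |NP| = 19.8, P = (4.960, 25.77). ∠NPM = 75.0° gives PM at -152.4° from the x-axis; with |PM| = 11.4, M = (-5.143, 20.49). The perpendicularity gives MH at right angles to PM, so MH runs at -62.40°; with |MH| = 23.4, H = (5.698, -0.2465). MH ⟂ HK, so HK runs at 27.60°; with |HK| = 17.8, K = (21.47, 8.000). The perpendicularity gives KR at right angles to HK, so KR runs at 117.6°; with |KR| = 12.1, R = (15.87, 18.72). Then |NR| = |R − N| = 13.93.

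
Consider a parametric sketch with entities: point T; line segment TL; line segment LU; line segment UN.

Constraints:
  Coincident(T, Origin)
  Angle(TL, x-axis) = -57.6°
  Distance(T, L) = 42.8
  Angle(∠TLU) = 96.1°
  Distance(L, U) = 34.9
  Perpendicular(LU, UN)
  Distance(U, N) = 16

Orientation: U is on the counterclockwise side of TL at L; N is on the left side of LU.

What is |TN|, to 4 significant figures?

47.55

∠TLU = 96.1°, so LU runs at -57.6° + (180° − 96.1°) = 26.30° from the x-axis; with |LU| = 34.9, U = L + 34.9·(cos 26.30°, sin 26.30°) = (54.22, -20.67). LU is perpendicular to UN; with |UN| = 16.0 on the left of LU, N = U + 16.0·(-0.4431, 0.8965) = (47.13, -6.330). Then |TN| = |N − T| = 47.55.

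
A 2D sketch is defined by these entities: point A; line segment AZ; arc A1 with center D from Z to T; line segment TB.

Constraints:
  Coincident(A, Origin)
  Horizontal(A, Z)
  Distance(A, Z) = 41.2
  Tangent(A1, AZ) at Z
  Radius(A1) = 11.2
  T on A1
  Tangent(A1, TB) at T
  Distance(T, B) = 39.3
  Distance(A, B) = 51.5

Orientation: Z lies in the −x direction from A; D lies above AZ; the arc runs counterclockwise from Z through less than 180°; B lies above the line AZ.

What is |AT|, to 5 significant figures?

31.504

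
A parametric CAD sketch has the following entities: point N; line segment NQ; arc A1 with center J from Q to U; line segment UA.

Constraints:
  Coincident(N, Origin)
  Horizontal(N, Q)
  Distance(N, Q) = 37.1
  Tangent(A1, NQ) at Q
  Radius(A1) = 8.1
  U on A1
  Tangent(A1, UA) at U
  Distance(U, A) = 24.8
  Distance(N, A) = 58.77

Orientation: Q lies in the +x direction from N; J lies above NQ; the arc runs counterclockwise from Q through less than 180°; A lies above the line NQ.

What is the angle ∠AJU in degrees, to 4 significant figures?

71.91°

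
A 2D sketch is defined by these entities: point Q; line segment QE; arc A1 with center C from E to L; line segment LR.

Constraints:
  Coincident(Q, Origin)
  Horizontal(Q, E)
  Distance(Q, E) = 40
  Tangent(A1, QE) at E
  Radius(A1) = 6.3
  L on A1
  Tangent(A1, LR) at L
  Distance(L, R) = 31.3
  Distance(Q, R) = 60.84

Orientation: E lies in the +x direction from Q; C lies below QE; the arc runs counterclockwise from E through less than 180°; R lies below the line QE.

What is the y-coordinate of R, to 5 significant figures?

-37.165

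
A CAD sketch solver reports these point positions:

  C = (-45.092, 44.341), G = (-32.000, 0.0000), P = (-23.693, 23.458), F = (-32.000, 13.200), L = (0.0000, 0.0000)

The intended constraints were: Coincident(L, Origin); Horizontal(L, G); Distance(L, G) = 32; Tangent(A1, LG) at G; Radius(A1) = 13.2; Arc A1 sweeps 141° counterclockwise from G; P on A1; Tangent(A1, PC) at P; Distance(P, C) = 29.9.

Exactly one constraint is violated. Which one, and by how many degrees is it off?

Tangent(A1, PC) at P — off by 5.30°.

L = (0.00, 0.00) ✓; L.y = 0.00, G.y = 0.00 ✓; |LG| = 32.00 ✓; ∠(FG, GL) = 90.00° ✓; |FG| = 13.20 ✓; bearing(F→P) − bearing(F→G) = 141.0° ✓; |FP| = 13.20 ✓; ∠(FP, PC) = 95.30° ✗; |PC| = 29.90 ✓.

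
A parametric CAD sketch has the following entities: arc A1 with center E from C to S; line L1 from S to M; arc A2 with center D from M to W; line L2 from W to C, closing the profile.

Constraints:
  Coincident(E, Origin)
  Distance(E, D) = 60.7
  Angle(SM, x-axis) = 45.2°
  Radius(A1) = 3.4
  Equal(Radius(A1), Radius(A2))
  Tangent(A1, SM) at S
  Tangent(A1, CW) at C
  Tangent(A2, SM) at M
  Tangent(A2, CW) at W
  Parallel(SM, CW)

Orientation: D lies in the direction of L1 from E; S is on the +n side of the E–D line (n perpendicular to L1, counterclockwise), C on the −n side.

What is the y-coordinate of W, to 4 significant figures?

40.68

The slot axis is L1's direction at 45.2°, so u = (cos 45.2°, sin 45.2°) = (0.7046, 0.7096) and n = (−sin 45.2°, cos 45.2°) = (-0.7096, 0.7046). E is at the origin and D lies 60.7 along u from E, so D = 60.7·u = (42.77, 43.07). Tangency of A1 to both parallel lines with radius 3.4 puts S and C at E ± 3.4·n: S = (-2.413, 2.396), C = (2.413, -2.396). Equal radii place M and W the same way about D: M = D + 3.4·n = (40.36, 45.47), W = D − 3.4·n = (45.18, 40.68). So W.y = 40.68.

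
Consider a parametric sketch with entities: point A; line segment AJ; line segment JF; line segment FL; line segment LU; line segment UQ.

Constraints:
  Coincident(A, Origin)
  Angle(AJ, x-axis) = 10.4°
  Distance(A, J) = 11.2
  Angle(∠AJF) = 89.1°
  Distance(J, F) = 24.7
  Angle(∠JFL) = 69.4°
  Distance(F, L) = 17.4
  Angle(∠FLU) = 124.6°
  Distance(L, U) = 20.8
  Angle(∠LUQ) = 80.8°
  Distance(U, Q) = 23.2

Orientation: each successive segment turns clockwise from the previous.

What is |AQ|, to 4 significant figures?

13.52

A is at the origin; AJ runs at 10.4° with length 11.2, so J = (11.02, 2.022). ∠AJF = 89.1° gives JF at -80.50° from the x-axis; with |JF| = 24.7, F = (15.09, -22.34). ∠JFL = 69.4° gives FL at 168.9° from the x-axis; with |FL| = 17.4, L = (-1.982, -18.99). ∠FLU = 124.6° gives LU at 113.5° from the x-axis; with |LU| = 20.8, U = (-10.28, 0.08529). ∠LUQ = 80.8° gives UQ at 14.30° from the x-axis; with |UQ| = 23.2, Q = (12.21, 5.816). Then |AQ| = |Q − A| = 13.52.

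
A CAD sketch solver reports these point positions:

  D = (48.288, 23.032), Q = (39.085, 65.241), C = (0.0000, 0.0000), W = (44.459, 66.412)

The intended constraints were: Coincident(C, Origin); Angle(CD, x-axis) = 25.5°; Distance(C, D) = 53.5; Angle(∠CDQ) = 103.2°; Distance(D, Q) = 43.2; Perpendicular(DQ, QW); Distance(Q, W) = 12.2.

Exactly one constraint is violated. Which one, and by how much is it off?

Distance(Q, W) = 12.2 — off by 6.70.

C = (0.00, 0.00) ✓; CD at 25.50° ✓; |CD| = 53.50 ✓; ∠CDQ = 103.2° ✓; |DQ| = 43.20 ✓; ∠(DQ, QW) = 90.01° ✓; |QW| = 5.500 ✗.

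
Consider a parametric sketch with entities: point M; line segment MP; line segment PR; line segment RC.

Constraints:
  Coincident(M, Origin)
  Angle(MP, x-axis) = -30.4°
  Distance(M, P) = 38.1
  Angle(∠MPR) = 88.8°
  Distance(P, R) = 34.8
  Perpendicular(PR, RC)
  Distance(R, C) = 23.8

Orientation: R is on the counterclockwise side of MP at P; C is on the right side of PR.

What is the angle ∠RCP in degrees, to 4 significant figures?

55.63°

M is at the origin; MP runs at -30.4° with length 38.1, so P = 38.1·(cos -30.4°, sin -30.4°) = (32.86, -19.28). ∠MPR = 88.8°, so PR runs at -30.4° + (180° − 88.8°) = 60.80° from the x-axis; with |PR| = 34.8, R = P + 34.8·(cos 60.80°, sin 60.80°) = (49.84, 11.10). The perpendicularity gives RC at right angles to PR; with |RC| = 23.8 on the right of PR, C = R + 23.8·(0.8729, -0.4879) = (70.61, -0.5133). Then cos ∠RCP = CR·CP / (|CR||CP|), giving 55.63°.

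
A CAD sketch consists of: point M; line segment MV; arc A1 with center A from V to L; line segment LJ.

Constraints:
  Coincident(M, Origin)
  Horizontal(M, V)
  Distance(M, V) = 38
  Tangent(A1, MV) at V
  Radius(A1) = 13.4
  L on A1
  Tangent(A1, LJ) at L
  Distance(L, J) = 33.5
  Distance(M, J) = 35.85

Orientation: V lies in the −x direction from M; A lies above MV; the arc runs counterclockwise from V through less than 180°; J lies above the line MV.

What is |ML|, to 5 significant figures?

27.368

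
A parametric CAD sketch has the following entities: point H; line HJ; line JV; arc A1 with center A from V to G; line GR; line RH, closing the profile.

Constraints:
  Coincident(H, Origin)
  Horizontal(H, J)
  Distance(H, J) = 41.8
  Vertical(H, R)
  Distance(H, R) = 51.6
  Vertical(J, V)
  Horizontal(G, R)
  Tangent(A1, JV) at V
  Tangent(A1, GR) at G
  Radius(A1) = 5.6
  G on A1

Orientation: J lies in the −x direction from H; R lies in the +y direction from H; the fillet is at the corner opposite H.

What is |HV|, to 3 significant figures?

62.2

The virtual corner opposite H is at (-41.8, 51.6). The tangent condition forces AV to be normal to JV and the tangent condition forces AG to be normal to GR, with radius 5.6, so the center A sits 5.6 in from both sides at A = (-36.2, 46.0). That places the tangent points at V = (-41.8, 46.0) on JV and G = (-36.2, 51.6) on GR. Then |HV| = |V − H| = 62.2.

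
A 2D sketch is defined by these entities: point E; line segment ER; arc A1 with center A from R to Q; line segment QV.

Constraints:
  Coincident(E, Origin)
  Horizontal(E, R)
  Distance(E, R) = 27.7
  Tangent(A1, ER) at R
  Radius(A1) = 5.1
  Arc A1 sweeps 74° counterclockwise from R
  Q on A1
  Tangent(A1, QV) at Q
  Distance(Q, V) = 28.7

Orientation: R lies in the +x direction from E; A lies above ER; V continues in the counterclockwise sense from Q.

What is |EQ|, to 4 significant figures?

32.81

Tangency of A1 to ER means the radius AR is perpendicular to ER, so A = R + (0, 5.1) = (27.70, 5.100). On A1, R sits at bearing -90° from A; a 74° counterclockwise sweep puts Q at bearing -16°, so Q = A + 5.1·(cos -16°, sin -16°) = (32.60, 3.694). Then |EQ| = |Q − E| = 32.81.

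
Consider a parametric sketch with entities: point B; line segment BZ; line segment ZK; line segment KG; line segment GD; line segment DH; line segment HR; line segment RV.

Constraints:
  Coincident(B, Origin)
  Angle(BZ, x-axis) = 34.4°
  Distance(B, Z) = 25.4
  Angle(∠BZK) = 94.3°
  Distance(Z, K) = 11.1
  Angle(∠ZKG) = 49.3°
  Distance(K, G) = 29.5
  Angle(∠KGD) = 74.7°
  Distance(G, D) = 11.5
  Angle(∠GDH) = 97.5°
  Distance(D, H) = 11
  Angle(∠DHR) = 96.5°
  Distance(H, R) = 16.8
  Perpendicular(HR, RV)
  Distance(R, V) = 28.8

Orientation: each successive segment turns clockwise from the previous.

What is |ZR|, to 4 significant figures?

17.88

B is at the origin; BZ runs at 34.4° with length 25.4, so Z = (20.96, 14.35). ∠BZK = 94.3° gives ZK at -51.30° from the x-axis; with |ZK| = 11.1, K = (27.90, 5.687). ∠ZKG = 49.3° gives KG at 178.0° from the x-axis; with |KG| = 29.5, G = (-1.584, 6.717). ∠KGD = 74.7° gives GD at 72.70° from the x-axis; with |GD| = 11.5, D = (1.836, 17.70). ∠GDH = 97.5° gives DH at -9.800° from the x-axis; with |DH| = 11.0, H = (12.68, 15.82). ∠DHR = 96.5° gives HR at -93.30° from the x-axis; with |HR| = 16.8, R = (11.71, -0.9478). Then |ZR| = |R − Z| = 17.88.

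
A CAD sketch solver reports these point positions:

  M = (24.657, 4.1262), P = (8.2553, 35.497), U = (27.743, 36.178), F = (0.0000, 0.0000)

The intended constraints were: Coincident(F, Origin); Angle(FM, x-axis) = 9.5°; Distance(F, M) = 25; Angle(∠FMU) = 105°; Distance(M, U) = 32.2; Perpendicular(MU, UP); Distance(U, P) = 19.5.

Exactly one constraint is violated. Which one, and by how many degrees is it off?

Perpendicular(MU, UP) — off by 7.50°.

F = (0.00, 0.00) ✓; FM at 9.500° ✓; |FM| = 25.00 ✓; ∠FMU = 105.0° ✓; |MU| = 32.20 ✓; ∠(MU, UP) = 97.50° ✗; |UP| = 19.50 ✓.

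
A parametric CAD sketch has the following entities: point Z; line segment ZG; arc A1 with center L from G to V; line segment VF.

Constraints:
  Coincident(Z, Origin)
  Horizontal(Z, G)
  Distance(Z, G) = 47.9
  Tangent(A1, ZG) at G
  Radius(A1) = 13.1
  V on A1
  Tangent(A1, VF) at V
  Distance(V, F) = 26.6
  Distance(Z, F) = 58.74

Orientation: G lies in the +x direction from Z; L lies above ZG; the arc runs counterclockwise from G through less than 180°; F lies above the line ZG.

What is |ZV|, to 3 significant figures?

61.8

Checks: |LV| = 13.10 ✓; ∠(LV, VF) = 90.00° ✓; |VF| = 26.60 ✓; |ZF| = 58.74 ✓.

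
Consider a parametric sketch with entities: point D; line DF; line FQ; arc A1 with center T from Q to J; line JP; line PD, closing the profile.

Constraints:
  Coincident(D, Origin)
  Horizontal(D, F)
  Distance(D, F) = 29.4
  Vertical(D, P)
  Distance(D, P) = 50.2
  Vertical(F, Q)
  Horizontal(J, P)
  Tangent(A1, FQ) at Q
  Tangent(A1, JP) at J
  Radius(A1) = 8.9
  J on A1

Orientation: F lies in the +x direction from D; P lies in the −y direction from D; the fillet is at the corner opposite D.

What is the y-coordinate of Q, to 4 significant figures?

-41.30

D is at the origin; DF is horizontal with |DF| = 29.4 and F on the +x side, so F = (29.40, 0.000). DP is vertical with |DP| = 50.2 and P on the −y side, so P = (0.000, -50.20). The virtual corner opposite D is at (29.40, -50.20). A1 meets FQ tangentially, so TQ is at right angles to FQ and tangency of A1 to JP means the radius TJ is perpendicular to JP, with radius 8.9, so the center T sits 8.9 in from both sides at T = (20.50, -41.30). That places the tangent points at Q = (29.40, -41.30) on FQ and J = (20.50, -50.20) on JP. So Q.y = -41.30.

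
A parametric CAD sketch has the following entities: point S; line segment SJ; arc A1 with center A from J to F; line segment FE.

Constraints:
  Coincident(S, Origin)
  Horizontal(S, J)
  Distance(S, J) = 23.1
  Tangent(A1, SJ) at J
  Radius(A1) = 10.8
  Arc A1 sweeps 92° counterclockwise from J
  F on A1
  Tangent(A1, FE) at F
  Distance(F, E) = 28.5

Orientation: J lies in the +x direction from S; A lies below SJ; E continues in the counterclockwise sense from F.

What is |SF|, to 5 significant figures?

16.625

S is at the origin; S and J share the same y with |SJ| = 23.1 and J on the +x side, so J = (23.100, 0.0000). Since A1 is tangent to SJ there, AJ ⟂ SJ, so A = J + (0, -10.8) = (23.100, -10.800). On A1, J sits at bearing 90° from A; a 92° counterclockwise sweep puts F at bearing 182°, so F = A + 10.8·(cos 182°, sin 182°) = (12.307, -11.177). Then |SF| = |F − S| = 16.625.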